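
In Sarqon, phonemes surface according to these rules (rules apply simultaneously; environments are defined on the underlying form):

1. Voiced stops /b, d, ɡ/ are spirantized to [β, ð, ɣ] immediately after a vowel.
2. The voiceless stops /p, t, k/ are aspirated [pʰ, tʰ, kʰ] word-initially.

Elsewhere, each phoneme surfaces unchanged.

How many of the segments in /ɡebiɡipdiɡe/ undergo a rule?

Segments that undergo a rule: /b/ → [β] (rule 1); /ɡ/ → [ɣ] (rule 1); /ɡ/ → [ɣ] (rule 1).
All other segments surface unchanged.

3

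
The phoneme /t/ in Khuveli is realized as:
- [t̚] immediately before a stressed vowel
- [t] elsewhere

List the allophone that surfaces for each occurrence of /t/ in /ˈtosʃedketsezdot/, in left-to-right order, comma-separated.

Occurrence 1 (position 1): immediately before a stressed vowel → [t̚].
Occurrence 2 (position 9): no conditioning environment matches → elsewhere allophone [t].
Occurrence 3 (position 15): no conditioning environment matches → elsewhere allophone [t].

[t̚], [t], [t]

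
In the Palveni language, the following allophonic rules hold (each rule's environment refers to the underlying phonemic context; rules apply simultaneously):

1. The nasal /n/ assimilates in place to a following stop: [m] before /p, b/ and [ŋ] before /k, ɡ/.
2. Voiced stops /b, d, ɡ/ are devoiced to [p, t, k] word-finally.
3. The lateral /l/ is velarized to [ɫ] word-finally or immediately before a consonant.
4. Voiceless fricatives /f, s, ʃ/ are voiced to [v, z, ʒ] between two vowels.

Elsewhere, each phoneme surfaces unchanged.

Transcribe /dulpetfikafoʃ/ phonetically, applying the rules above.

/d/ (word-initial) is in the target of rule 2 but the environment (word-finally) is not met → [d].
/u/ — not in any rule's target class → [u].
/l/ — between /u/ and /p/, word-finally or immediately before a consonant — surfaces as [ɫ] (rule 3).
/p/ stays [p].
/e/ (between /p/ and /t/) is unaffected → [e].
/t/ (between /e/ and /f/) is unaffected → [t].
/f/ (between /t/ and /i/): rule 4 targets it, but not between two vowels → unchanged [f].
/i/ (between /f/ and /k/): no rule targets it → [i].
/k/ — not in any rule's target class → [k].
/a/ (between /k/ and /f/): no rule targets it → [a].
/f/ — between /a/ and /o/, between two vowels — surfaces as [v] (rule 4).
/o/ (between /f/ and /ʃ/) is unaffected → [o].
/ʃ/ (word-final): rule 4 targets it, but not between two vowels → unchanged [ʃ].

[duɫpetfikavoʃ]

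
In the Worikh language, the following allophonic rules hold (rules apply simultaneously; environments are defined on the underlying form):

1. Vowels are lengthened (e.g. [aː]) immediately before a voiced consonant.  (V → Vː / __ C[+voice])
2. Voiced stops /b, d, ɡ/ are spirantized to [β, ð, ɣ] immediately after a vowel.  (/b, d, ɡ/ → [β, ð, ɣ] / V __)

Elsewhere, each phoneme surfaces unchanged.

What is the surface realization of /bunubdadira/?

/b/ (word-initial) is in the target of rule 2 but the environment (immediately after a vowel) is not met → [b].
/u/ — between /b/ and /n/, before a voiced consonant — surfaces as [uː] (rule 1).
/n/ (between /u/ and /u/): no rule targets it → [n].
Rule 1 applies to /u/ (between /n/ and /b/: before a voiced consonant) → [uː].
/b/ meets the environment for rule 2 (immediately after a vowel) → [β].
/d/ (between /b/ and /a/): rule 2 targets it, but not immediately after a vowel → unchanged [d].
/a/ (between /d/ and /d/) occurs before a voiced consonant → [aː] by rule 1.
/d/ — between /a/ and /i/, immediately after a vowel — surfaces as [ð] (rule 2).
/i/ — between /d/ and /r/, before a voiced consonant — surfaces as [iː] (rule 1).
/r/ (between /i/ and /a/) is unaffected → [r].
/a/ (word-final) is in the target of rule 1 but the environment (before a voiced consonant) is not met → [a].

[buːnuːβdaːðiːra]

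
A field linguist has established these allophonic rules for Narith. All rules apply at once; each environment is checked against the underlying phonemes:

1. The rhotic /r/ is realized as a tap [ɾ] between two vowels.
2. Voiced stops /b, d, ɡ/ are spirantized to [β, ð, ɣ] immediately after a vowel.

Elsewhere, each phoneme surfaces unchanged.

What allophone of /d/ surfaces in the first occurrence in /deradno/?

[d]

/d/ (word-initial) fails the environment for rule 2, so it stays [d].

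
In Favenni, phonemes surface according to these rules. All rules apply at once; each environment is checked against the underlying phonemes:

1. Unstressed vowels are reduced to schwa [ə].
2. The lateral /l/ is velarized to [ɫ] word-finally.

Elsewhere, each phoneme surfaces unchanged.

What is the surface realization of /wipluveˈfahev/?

[wəpləvəˈfahəv]

/i/ — between /w/ and /p/, in an unstressed syllable — surfaces as [ə] (rule 1).
/l/ (between /p/ and /u/) fails the environment for rule 2, so it stays [l].
/u/ meets the environment for rule 1 (in an unstressed syllable) → [ə].
/e/ — between /v/ and /f/, in an unstressed syllable — surfaces as [ə] (rule 1).
/a/ (between /f/ and /h/) is in the target of rule 1 but the environment (in an unstressed syllable) is not met → [a].
/e/ (between /h/ and /v/) occurs in an unstressed syllable → [ə] by rule 1.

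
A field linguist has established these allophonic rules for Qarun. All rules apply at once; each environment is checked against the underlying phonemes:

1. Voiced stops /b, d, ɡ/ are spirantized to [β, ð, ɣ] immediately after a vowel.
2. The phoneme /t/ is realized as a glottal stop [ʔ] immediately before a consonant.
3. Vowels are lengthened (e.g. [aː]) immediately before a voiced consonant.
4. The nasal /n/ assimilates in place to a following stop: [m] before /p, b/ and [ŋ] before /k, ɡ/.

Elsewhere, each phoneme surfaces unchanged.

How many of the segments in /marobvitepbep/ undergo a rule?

3

Segments that undergo a rule: /a/ → [aː] (rule 3); /o/ → [oː] (rule 3); /b/ → [β] (rule 1).
All other segments surface unchanged.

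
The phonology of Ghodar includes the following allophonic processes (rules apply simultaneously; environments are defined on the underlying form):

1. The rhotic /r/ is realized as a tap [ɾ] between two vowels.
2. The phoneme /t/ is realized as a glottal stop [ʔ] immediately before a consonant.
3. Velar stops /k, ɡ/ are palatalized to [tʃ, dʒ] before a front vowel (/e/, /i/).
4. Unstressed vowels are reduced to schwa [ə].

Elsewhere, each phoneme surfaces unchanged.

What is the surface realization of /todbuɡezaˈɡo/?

[tədbədʒəzəˈɡo]

/t/ — word-initial; rule 2 does not apply here → [t].
/o/ (between /t/ and /d/): in an unstressed syllable, so rule 4 applies → [ə].
/u/ — between /b/ and /ɡ/, in an unstressed syllable — surfaces as [ə] (rule 4).
/ɡ/ meets the environment for rule 3 (before a front vowel) → [dʒ].
/e/ (between /ɡ/ and /z/): in an unstressed syllable, so rule 4 applies → [ə].
/a/ — between /z/ and /ɡ/, in an unstressed syllable — surfaces as [ə] (rule 4).
/ɡ/ (between /a/ and /o/) fails the environment for rule 3, so it stays [ɡ].
/o/ — word-final; rule 4 does not apply here → [o].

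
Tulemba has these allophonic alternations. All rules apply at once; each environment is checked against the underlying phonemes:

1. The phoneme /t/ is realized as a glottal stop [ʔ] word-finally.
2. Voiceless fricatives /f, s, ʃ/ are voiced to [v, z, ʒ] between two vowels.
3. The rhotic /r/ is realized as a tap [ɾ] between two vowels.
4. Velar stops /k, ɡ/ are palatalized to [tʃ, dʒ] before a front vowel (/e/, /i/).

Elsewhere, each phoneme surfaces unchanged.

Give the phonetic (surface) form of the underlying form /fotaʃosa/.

/f/ (word-initial) fails the environment for rule 2, so it stays [f].
/o/ (between /f/ and /t/): no rule targets it → [o].
/t/ (between /o/ and /a/): rule 1 targets it, but not word-finally → unchanged [t].
/a/ stays [a].
/ʃ/ (between /a/ and /o/): between two vowels, so rule 2 applies → [ʒ].
/o/ stays [o].
Rule 2 applies to /s/ (between /o/ and /a/: between two vowels) → [z].
/a/ (word-final) is unaffected → [a].

[fotaʒoza]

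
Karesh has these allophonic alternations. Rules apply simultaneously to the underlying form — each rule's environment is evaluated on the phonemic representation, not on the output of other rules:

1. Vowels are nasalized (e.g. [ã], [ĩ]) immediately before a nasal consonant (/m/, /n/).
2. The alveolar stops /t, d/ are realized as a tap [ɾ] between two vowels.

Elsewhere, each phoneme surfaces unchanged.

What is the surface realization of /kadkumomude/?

[kadkũmõmuɾe]

/k/ — not in any rule's target class → [k].
/a/ (between /k/ and /d/) fails the environment for rule 1, so it stays [a].
/d/ — between /a/ and /k/; rule 2 does not apply here → [d].
/k/ (between /d/ and /u/): no rule targets it → [k].
/u/ (between /k/ and /m/) occurs before a nasal consonant → [ũ] by rule 1.
/m/ (between /u/ and /o/) is unaffected → [m].
/o/ (between /m/ and /m/) occurs before a nasal consonant → [õ] by rule 1.
/m/ — not in any rule's target class → [m].
/u/ (between /m/ and /d/) is in the target of rule 1 but the environment (before a nasal consonant) is not met → [u].
Rule 2 applies to /d/ (between /u/ and /e/: between two vowels) → [ɾ].
/e/ (word-final) is in the target of rule 1 but the environment (before a nasal consonant) is not met → [e].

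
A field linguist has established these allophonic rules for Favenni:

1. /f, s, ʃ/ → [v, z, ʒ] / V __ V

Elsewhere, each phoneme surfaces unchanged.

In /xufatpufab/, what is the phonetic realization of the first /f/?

/f/ — between /u/ and /a/, between two vowels — surfaces as [v] (rule 1).

[v]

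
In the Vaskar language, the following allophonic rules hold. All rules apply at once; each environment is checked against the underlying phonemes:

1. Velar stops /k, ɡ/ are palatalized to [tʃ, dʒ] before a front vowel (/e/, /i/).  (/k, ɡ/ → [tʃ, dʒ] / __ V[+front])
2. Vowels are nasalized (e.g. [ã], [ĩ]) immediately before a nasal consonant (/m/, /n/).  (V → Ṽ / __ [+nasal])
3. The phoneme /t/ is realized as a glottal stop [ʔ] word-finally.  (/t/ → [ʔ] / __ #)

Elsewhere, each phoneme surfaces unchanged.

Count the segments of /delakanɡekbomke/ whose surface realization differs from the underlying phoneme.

4

Segments that undergo a rule: /a/ → [ã] (rule 2); /ɡ/ → [dʒ] (rule 1); /o/ → [õ] (rule 2); /k/ → [tʃ] (rule 1).
All other segments surface unchanged.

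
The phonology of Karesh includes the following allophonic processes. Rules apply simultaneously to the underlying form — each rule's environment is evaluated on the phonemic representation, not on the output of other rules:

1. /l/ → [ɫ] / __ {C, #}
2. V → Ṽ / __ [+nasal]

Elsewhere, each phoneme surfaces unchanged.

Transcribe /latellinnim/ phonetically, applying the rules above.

[lateɫlĩnnĩm]

/l/ — word-initial; rule 1 does not apply here → [l].
/a/ (between /l/ and /t/) fails the environment for rule 2, so it stays [a].
/t/ (between /a/ and /e/): no rule targets it → [t].
/e/ — between /t/ and /l/; rule 2 does not apply here → [e].
/l/ (between /e/ and /l/) occurs word-finally or immediately before a consonant → [ɫ] by rule 1.
/l/ (between /l/ and /i/) fails the environment for rule 1, so it stays [l].
Rule 2 applies to /i/ (between /l/ and /n/: before a nasal consonant) → [ĩ].
/n/ stays [n].
/n/ (between /n/ and /i/): no rule targets it → [n].
/i/ (between /n/ and /m/) occurs before a nasal consonant → [ĩ] by rule 2.
/m/ (word-final) is unaffected → [m].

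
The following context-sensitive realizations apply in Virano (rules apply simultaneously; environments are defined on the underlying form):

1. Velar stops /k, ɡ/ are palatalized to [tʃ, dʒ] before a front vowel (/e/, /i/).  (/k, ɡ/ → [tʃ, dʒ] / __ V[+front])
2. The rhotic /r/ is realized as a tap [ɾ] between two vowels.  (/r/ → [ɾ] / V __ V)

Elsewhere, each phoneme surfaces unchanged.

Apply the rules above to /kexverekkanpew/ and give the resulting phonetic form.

[tʃexveɾekkanpew]

Rule 1 applies to /k/ (word-initial: before a front vowel) → [tʃ].
/r/ (between /e/ and /e/): between two vowels, so rule 2 applies → [ɾ].
/k/ — between /e/ and /k/; rule 1 does not apply here → [k].
/k/ (between /k/ and /a/): rule 1 targets it, but not before a front vowel → unchanged [k].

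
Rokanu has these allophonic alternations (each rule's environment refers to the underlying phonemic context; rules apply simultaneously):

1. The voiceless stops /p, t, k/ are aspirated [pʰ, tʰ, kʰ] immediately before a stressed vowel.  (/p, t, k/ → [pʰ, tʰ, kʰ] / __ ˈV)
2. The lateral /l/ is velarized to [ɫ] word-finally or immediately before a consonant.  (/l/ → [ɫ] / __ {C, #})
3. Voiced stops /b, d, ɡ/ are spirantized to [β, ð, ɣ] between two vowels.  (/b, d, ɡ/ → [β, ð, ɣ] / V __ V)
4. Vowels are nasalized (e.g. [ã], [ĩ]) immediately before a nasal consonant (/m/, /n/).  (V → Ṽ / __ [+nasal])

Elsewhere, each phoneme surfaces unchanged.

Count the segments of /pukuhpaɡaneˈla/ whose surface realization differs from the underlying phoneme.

Segments that undergo a rule: /ɡ/ → [ɣ] (rule 3); /a/ → [ã] (rule 4).
All other segments surface unchanged.

2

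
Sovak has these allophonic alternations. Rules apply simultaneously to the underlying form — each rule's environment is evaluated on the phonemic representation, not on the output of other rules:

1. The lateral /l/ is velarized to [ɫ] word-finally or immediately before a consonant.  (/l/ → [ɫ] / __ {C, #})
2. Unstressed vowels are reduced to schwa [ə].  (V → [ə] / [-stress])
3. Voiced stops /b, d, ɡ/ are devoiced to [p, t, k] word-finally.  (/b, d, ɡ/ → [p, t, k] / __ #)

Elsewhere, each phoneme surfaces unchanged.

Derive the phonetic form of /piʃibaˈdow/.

[pəʃəbəˈdow]

/p/ (word-initial): no rule targets it → [p].
Rule 2 applies to /i/ (between /p/ and /ʃ/: in an unstressed syllable) → [ə].
/ʃ/ (between /i/ and /i/) is unaffected → [ʃ].
/i/ (between /ʃ/ and /b/) occurs in an unstressed syllable → [ə] by rule 2.
/b/ (between /i/ and /a/) is in the target of rule 3 but the environment (word-finally) is not met → [b].
/a/ (between /b/ and /d/) occurs in an unstressed syllable → [ə] by rule 2.
/d/ — between /a/ and /o/; rule 3 does not apply here → [d].
/o/ (between /d/ and /w/) fails the environment for rule 2, so it stays [o].
/w/ — not in any rule's target class → [w].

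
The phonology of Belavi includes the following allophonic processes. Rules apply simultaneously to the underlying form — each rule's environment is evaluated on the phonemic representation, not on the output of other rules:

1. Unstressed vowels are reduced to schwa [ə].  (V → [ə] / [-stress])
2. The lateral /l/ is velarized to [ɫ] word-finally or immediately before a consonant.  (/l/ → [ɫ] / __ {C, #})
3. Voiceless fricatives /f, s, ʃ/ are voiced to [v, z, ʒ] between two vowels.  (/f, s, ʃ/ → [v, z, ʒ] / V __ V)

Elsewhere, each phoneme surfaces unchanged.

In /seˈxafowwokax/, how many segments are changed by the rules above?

5

Segments that undergo a rule: /e/ → [ə] (rule 1); /f/ → [v] (rule 3); /o/ → [ə] (rule 1); /o/ → [ə] (rule 1); /a/ → [ə] (rule 1).
All other segments surface unchanged.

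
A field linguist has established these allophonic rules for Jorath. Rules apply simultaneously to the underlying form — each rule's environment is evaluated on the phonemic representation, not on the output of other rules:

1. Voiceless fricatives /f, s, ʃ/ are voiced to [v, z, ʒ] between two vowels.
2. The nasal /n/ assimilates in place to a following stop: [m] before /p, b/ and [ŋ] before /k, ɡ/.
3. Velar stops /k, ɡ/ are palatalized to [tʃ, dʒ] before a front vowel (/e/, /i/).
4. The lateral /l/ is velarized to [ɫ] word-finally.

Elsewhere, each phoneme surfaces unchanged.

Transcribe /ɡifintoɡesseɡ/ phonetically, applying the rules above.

/ɡ/ (word-initial): before a front vowel, so rule 3 applies → [dʒ].
/i/ (between /ɡ/ and /f/): no rule targets it → [i].
/f/ (between /i/ and /i/) occurs between two vowels → [v] by rule 1.
/i/ (between /f/ and /n/) is unaffected → [i].
/n/ (between /i/ and /t/) fails the environment for rule 2, so it stays [n].
/t/ stays [t].
/o/ — not in any rule's target class → [o].
/ɡ/ (between /o/ and /e/) occurs before a front vowel → [dʒ] by rule 3.
/e/ — not in any rule's target class → [e].
/s/ — between /e/ and /s/; rule 1 does not apply here → [s].
/s/ (between /s/ and /e/) is in the target of rule 1 but the environment (between two vowels) is not met → [s].
/e/ stays [e].
/ɡ/ — word-final; rule 3 does not apply here → [ɡ].

[dʒivintodʒesseɡ]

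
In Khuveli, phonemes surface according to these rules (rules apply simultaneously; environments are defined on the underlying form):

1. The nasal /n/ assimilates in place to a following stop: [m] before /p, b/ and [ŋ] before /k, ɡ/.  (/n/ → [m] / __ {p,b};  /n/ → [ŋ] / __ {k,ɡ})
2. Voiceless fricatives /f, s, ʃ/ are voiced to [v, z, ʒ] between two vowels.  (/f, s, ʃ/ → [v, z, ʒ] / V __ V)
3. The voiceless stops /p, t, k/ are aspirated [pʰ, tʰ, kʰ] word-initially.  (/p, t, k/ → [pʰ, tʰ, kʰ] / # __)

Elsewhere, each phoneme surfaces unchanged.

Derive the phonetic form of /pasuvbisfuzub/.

/p/ — word-initial, word-initially — surfaces as [pʰ] (rule 3).
/s/ (between /a/ and /u/): between two vowels, so rule 2 applies → [z].
/s/ (between /i/ and /f/) fails the environment for rule 2, so it stays [s].
/f/ — between /s/ and /u/; rule 2 does not apply here → [f].

[pʰazuvbisfuzub]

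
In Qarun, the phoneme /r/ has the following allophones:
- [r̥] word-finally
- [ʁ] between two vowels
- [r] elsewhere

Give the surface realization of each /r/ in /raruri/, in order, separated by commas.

Occurrence 1 (position 1): no conditioning environment matches → elsewhere allophone [r].
Occurrence 2 (position 3): between two vowels → [ʁ].
Occurrence 3 (position 5): between two vowels → [ʁ].

[r], [ʁ], [ʁ]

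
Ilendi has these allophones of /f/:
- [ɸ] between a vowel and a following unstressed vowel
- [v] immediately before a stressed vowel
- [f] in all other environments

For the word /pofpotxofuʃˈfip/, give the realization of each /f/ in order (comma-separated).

Occurrence 1 (position 3): no conditioning environment matches → elsewhere allophone [f].
Occurrence 2 (position 9): between a vowel and a following unstressed vowel → [ɸ].
Occurrence 3 (position 12): immediately before a stressed vowel → [v].

[f], [ɸ], [v]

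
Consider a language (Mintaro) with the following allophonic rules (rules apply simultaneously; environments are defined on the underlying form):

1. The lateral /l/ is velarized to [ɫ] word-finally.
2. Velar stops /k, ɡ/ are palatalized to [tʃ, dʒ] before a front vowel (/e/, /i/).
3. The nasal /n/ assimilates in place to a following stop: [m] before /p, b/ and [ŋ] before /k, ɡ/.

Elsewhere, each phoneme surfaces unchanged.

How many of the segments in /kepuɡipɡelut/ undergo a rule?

3

Segments that undergo a rule: /k/ → [tʃ] (rule 2); /ɡ/ → [dʒ] (rule 2); /ɡ/ → [dʒ] (rule 2).
All other segments surface unchanged.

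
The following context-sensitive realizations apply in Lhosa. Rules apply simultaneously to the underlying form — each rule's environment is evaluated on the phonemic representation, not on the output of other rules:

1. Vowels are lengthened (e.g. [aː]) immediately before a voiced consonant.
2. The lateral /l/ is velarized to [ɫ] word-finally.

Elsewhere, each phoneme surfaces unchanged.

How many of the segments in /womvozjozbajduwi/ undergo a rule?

Segments that undergo a rule: /o/ → [oː] (rule 1); /o/ → [oː] (rule 1); /o/ → [oː] (rule 1); /a/ → [aː] (rule 1); /u/ → [uː] (rule 1).
All other segments surface unchanged.

5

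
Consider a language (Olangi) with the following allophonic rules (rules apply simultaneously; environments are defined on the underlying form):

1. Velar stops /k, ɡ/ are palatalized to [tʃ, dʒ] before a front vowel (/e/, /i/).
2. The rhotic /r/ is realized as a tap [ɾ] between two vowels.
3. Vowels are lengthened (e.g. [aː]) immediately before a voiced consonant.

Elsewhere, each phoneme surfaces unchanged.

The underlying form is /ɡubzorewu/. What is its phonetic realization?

[ɡuːbzoːɾeːwu]

/ɡ/ (word-initial): rule 1 targets it, but not before a front vowel → unchanged [ɡ].
/u/ (between /ɡ/ and /b/): before a voiced consonant, so rule 3 applies → [uː].
/b/ (between /u/ and /z/) is unaffected → [b].
/z/ stays [z].
Rule 3 applies to /o/ (between /z/ and /r/: before a voiced consonant) → [oː].
/r/ (between /o/ and /e/) occurs between two vowels → [ɾ] by rule 2.
/e/ meets the environment for rule 3 (before a voiced consonant) → [eː].
/w/ — not in any rule's target class → [w].
/u/ (word-final): rule 3 targets it, but not before a voiced consonant → unchanged [u].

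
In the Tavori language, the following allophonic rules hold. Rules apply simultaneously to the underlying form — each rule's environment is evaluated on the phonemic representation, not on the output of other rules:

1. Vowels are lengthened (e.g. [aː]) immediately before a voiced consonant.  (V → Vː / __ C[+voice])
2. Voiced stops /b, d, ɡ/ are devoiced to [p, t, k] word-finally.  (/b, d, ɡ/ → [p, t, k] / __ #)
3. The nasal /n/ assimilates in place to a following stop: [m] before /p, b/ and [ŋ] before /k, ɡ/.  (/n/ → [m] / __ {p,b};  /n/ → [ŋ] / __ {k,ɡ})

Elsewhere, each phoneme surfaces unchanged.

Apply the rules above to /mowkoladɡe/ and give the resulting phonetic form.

/m/ (word-initial) is unaffected → [m].
/o/ meets the environment for rule 1 (before a voiced consonant) → [oː].
/w/ (between /o/ and /k/): no rule targets it → [w].
/k/ (between /w/ and /o/) is unaffected → [k].
/o/ (between /k/ and /l/): before a voiced consonant, so rule 1 applies → [oː].
/l/ stays [l].
/a/ meets the environment for rule 1 (before a voiced consonant) → [aː].
/d/ (between /a/ and /ɡ/) fails the environment for rule 2, so it stays [d].
/ɡ/ (between /d/ and /e/): rule 2 targets it, but not word-finally → unchanged [ɡ].
/e/ (word-final) fails the environment for rule 1, so it stays [e].

[moːwkoːlaːdɡe]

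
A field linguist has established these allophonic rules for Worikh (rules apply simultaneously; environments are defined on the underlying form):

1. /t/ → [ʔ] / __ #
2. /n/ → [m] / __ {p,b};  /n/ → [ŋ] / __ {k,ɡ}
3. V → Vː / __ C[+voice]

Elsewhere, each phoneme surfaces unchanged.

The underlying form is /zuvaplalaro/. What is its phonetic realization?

[zuːvaplaːlaːro]

/z/ (word-initial) is unaffected → [z].
Rule 3 applies to /u/ (between /z/ and /v/: before a voiced consonant) → [uː].
/v/ (between /u/ and /a/): no rule targets it → [v].
/a/ (between /v/ and /p/): rule 3 targets it, but not before a voiced consonant → unchanged [a].
/p/ (between /a/ and /l/) is unaffected → [p].
/l/ — not in any rule's target class → [l].
/a/ (between /l/ and /l/): before a voiced consonant, so rule 3 applies → [aː].
/l/ stays [l].
/a/ meets the environment for rule 3 (before a voiced consonant) → [aː].
/r/ (between /a/ and /o/): no rule targets it → [r].
/o/ (word-final) is in the target of rule 3 but the environment (before a voiced consonant) is not met → [o].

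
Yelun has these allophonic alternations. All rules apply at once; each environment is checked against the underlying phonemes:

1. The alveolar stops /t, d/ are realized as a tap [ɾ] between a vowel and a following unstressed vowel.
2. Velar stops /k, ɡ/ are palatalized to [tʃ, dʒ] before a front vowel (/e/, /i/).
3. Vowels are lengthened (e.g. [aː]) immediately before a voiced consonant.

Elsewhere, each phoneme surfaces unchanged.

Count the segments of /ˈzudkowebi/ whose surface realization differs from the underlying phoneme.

Segments that undergo a rule: /u/ → [uː] (rule 3); /o/ → [oː] (rule 3); /e/ → [eː] (rule 3).
All other segments surface unchanged.

3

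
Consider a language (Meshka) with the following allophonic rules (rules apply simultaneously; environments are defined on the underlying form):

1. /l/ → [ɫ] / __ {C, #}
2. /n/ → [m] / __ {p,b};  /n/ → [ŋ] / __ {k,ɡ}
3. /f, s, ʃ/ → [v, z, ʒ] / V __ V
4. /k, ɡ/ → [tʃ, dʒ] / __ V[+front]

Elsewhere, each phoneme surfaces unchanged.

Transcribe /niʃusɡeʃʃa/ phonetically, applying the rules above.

/n/ (word-initial) is in the target of rule 2 but the environment (before a labial or velar stop) is not met → [n].
/i/ (between /n/ and /ʃ/) is unaffected → [i].
/ʃ/ — between /i/ and /u/, between two vowels — surfaces as [ʒ] (rule 3).
/u/ (between /ʃ/ and /s/) is unaffected → [u].
/s/ — between /u/ and /ɡ/; rule 3 does not apply here → [s].
/ɡ/ (between /s/ and /e/) occurs before a front vowel → [dʒ] by rule 4.
/e/ (between /ɡ/ and /ʃ/) is unaffected → [e].
/ʃ/ (between /e/ and /ʃ/) fails the environment for rule 3, so it stays [ʃ].
/ʃ/ — between /ʃ/ and /a/; rule 3 does not apply here → [ʃ].
/a/ (word-final) is unaffected → [a].

[niʒusdʒeʃʃa]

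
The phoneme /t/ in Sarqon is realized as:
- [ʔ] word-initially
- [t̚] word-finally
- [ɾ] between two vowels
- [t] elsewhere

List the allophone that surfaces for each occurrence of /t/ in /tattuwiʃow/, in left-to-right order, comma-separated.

Occurrence 1 (position 1): word-initially → [ʔ].
Occurrence 2 (position 3): no conditioning environment matches → elsewhere allophone [t].
Occurrence 3 (position 4): no conditioning environment matches → elsewhere allophone [t].

[ʔ], [t], [t]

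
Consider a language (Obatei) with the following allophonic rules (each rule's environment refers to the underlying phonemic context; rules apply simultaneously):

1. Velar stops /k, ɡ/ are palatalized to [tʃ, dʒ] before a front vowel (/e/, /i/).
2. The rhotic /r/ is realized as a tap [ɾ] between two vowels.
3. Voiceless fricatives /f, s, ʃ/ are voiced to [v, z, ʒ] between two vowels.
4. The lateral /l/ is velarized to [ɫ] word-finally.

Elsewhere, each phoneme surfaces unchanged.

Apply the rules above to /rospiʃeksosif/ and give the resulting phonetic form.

[rospiʒeksozif]

/r/ — word-initial; rule 2 does not apply here → [r].
/o/ (between /r/ and /s/): no rule targets it → [o].
/s/ (between /o/ and /p/): rule 3 targets it, but not between two vowels → unchanged [s].
/p/ — not in any rule's target class → [p].
/i/ stays [i].
/ʃ/ — between /i/ and /e/, between two vowels — surfaces as [ʒ] (rule 3).
/e/ stays [e].
/k/ (between /e/ and /s/) fails the environment for rule 1, so it stays [k].
/s/ (between /k/ and /o/) fails the environment for rule 3, so it stays [s].
/o/ (between /s/ and /s/) is unaffected → [o].
Rule 3 applies to /s/ (between /o/ and /i/: between two vowels) → [z].
/i/ (between /s/ and /f/) is unaffected → [i].
/f/ (word-final) is in the target of rule 3 but the environment (between two vowels) is not met → [f].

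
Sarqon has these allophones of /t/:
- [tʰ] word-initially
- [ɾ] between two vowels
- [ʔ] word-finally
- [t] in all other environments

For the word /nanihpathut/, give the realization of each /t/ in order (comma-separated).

Occurrence 1 (position 8): no conditioning environment matches → elsewhere allophone [t].
Occurrence 2 (position 11): word-finally → [ʔ].

[t], [ʔ]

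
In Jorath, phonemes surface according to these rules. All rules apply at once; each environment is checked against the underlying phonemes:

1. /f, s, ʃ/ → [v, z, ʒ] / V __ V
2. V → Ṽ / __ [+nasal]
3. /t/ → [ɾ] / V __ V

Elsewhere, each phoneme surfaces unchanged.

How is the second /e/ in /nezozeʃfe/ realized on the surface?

[e]

/e/ — between /z/ and /ʃ/; rule 2 does not apply here → [e].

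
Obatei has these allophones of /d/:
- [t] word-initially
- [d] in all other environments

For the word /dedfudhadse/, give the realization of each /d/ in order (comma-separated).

[t], [d], [d], [d]

Occurrence 1 (position 1): word-initially → [t].
Occurrence 2 (position 3): no conditioning environment matches → elsewhere allophone [d].
Occurrence 3 (position 6): no conditioning environment matches → elsewhere allophone [d].
Occurrence 4 (position 9): no conditioning environment matches → elsewhere allophone [d].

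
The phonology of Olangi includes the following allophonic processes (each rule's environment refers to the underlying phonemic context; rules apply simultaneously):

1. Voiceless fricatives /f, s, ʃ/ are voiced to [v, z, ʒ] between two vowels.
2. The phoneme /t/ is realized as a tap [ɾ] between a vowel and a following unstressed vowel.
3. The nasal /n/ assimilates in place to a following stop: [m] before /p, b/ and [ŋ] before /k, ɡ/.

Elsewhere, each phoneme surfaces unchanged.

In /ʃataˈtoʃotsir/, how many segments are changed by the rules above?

Segments that undergo a rule: /t/ → [ɾ] (rule 2); /ʃ/ → [ʒ] (rule 1).
All other segments surface unchanged.

2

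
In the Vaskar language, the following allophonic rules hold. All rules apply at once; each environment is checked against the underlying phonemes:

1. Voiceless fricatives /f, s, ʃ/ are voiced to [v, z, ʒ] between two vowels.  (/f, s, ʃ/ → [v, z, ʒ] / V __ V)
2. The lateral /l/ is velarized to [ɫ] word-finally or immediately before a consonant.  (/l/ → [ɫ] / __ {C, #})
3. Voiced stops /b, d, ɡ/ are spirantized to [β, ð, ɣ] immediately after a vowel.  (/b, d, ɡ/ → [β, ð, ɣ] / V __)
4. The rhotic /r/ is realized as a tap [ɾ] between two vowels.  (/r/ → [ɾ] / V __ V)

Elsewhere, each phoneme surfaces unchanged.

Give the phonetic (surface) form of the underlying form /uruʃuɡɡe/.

[uɾuʒuɣɡe]

/r/ — between /u/ and /u/, between two vowels — surfaces as [ɾ] (rule 4).
Rule 1 applies to /ʃ/ (between /u/ and /u/: between two vowels) → [ʒ].
/ɡ/ — between /u/ and /ɡ/, immediately after a vowel — surfaces as [ɣ] (rule 3).
/ɡ/ (between /ɡ/ and /e/) fails the environment for rule 3, so it stays [ɡ].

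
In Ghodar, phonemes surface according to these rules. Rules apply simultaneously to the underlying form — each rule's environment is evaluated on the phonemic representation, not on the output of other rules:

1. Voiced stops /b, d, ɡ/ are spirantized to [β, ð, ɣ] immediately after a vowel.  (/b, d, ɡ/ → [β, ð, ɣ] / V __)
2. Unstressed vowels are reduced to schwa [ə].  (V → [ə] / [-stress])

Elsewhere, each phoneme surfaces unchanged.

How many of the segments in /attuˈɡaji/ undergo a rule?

4

Segments that undergo a rule: /a/ → [ə] (rule 2); /u/ → [ə] (rule 2); /ɡ/ → [ɣ] (rule 1); /i/ → [ə] (rule 2).
All other segments surface unchanged.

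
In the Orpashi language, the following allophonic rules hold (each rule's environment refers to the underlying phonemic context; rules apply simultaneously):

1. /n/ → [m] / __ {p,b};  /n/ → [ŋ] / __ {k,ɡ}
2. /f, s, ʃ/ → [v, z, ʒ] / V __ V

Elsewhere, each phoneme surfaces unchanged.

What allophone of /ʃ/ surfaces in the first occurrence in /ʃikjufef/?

[ʃ]

/ʃ/ (word-initial): rule 2 targets it, but not between two vowels → unchanged [ʃ].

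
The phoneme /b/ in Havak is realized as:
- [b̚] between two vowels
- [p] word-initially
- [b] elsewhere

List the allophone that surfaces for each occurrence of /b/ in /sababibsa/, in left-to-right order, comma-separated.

Occurrence 1 (position 3): between two vowels → [b̚].
Occurrence 2 (position 5): between two vowels → [b̚].
Occurrence 3 (position 7): no conditioning environment matches → elsewhere allophone [b].

[b̚], [b̚], [b]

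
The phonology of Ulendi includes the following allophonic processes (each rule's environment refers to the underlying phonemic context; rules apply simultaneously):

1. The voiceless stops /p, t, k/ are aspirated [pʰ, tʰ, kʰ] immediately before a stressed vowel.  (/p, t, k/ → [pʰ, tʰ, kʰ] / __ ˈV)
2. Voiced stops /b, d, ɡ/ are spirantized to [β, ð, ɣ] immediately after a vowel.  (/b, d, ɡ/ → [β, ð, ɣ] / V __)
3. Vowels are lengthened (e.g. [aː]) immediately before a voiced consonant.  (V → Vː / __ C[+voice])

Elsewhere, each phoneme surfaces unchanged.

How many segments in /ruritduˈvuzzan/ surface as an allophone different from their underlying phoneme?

4

Segments that undergo a rule: /u/ → [uː] (rule 3); /u/ → [uː] (rule 3); /u/ → [uː] (rule 3); /a/ → [aː] (rule 3).
All other segments surface unchanged.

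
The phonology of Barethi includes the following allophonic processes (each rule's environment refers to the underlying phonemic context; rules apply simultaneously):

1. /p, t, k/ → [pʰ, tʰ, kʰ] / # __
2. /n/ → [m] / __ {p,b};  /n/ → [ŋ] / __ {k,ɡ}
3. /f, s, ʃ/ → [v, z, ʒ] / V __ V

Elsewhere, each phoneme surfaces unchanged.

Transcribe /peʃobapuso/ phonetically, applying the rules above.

/p/ (word-initial) occurs word-initially → [pʰ] by rule 1.
/e/ (between /p/ and /ʃ/): no rule targets it → [e].
Rule 3 applies to /ʃ/ (between /e/ and /o/: between two vowels) → [ʒ].
/o/ — not in any rule's target class → [o].
/b/ — not in any rule's target class → [b].
/a/ — not in any rule's target class → [a].
/p/ — between /a/ and /u/; rule 1 does not apply here → [p].
/u/ (between /p/ and /s/): no rule targets it → [u].
/s/ meets the environment for rule 3 (between two vowels) → [z].
/o/ (word-final) is unaffected → [o].

[pʰeʒobapuzo]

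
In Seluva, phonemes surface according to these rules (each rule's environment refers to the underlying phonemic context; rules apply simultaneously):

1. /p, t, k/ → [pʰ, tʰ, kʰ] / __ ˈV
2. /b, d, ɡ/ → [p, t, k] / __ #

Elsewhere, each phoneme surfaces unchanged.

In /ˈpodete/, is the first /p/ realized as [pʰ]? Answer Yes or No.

/p/ meets the environment for rule 1 (immediately before a stressed vowel) → [pʰ].
The actual realization is [pʰ], which matches [pʰ].

Yes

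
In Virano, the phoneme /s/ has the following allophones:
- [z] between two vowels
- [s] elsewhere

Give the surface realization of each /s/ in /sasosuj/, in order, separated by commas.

[s], [z], [z]

Occurrence 1 (position 1): no conditioning environment matches → elsewhere allophone [s].
Occurrence 2 (position 3): between two vowels → [z].
Occurrence 3 (position 5): between two vowels → [z].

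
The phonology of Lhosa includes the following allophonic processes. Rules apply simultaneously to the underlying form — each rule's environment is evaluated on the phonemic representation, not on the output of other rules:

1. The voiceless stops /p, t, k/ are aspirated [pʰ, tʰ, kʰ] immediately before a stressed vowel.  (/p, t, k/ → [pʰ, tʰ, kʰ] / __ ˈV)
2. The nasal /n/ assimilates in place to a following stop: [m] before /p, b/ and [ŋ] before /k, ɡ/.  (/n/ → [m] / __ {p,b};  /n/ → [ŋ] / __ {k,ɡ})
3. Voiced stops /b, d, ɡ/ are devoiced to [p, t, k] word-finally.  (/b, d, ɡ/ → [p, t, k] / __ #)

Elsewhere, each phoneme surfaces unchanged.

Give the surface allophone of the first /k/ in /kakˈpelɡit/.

/k/ (word-initial) fails the environment for rule 1, so it stays [k].

[k]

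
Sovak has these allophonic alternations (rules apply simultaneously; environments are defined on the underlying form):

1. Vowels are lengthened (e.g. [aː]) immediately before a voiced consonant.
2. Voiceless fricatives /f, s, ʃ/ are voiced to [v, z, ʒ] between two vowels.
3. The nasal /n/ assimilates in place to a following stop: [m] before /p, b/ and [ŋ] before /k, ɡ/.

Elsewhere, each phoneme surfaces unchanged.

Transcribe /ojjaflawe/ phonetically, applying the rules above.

[oːjjaflaːwe]

/o/ meets the environment for rule 1 (before a voiced consonant) → [oː].
/j/ — not in any rule's target class → [j].
/j/ (between /j/ and /a/): no rule targets it → [j].
/a/ — between /j/ and /f/; rule 1 does not apply here → [a].
/f/ — between /a/ and /l/; rule 2 does not apply here → [f].
/l/ (between /f/ and /a/): no rule targets it → [l].
/a/ (between /l/ and /w/) occurs before a voiced consonant → [aː] by rule 1.
/w/ stays [w].
/e/ (word-final) fails the environment for rule 1, so it stays [e].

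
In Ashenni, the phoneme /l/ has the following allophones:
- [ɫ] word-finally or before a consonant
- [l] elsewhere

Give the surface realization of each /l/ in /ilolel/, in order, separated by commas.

Occurrence 1 (position 2): no conditioning environment matches → elsewhere allophone [l].
Occurrence 2 (position 4): no conditioning environment matches → elsewhere allophone [l].
Occurrence 3 (position 6): word-finally or before a consonant → [ɫ].

[l], [l], [ɫ]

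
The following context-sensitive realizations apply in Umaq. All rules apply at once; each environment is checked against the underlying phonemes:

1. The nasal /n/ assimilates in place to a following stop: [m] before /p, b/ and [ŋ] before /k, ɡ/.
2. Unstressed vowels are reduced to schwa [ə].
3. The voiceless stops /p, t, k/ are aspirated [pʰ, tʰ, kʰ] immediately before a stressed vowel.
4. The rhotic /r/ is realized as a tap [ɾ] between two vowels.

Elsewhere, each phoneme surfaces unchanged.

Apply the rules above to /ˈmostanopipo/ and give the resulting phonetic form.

/m/ — not in any rule's target class → [m].
/o/ (between /m/ and /s/): rule 2 targets it, but not in an unstressed syllable → unchanged [o].
/s/ — not in any rule's target class → [s].
/t/ (between /s/ and /a/) is in the target of rule 3 but the environment (immediately before a stressed vowel) is not met → [t].
/a/ — between /t/ and /n/, in an unstressed syllable — surfaces as [ə] (rule 2).
/n/ (between /a/ and /o/): rule 1 targets it, but not before a labial or velar stop → unchanged [n].
Rule 2 applies to /o/ (between /n/ and /p/: in an unstressed syllable) → [ə].
/p/ (between /o/ and /i/) is in the target of rule 3 but the environment (immediately before a stressed vowel) is not met → [p].
/i/ (between /p/ and /p/) occurs in an unstressed syllable → [ə] by rule 2.
/p/ (between /i/ and /o/) fails the environment for rule 3, so it stays [p].
/o/ (word-final) occurs in an unstressed syllable → [ə] by rule 2.

[ˈmostənəpəpə]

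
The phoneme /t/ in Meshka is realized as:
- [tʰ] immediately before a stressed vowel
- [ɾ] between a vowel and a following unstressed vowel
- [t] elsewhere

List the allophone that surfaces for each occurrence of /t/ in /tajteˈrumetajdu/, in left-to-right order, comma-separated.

[t], [t], [ɾ]

Occurrence 1 (position 1): no conditioning environment matches → elsewhere allophone [t].
Occurrence 2 (position 4): no conditioning environment matches → elsewhere allophone [t].
Occurrence 3 (position 10): between a vowel and an unstressed vowel → [ɾ].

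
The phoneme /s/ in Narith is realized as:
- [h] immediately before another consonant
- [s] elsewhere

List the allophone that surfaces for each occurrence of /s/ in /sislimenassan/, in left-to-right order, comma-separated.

[s], [h], [h], [s]

Occurrence 1 (position 1): no conditioning environment matches → elsewhere allophone [s].
Occurrence 2 (position 3): immediately before another consonant → [h].
Occurrence 3 (position 10): immediately before another consonant → [h].
Occurrence 4 (position 11): no conditioning environment matches → elsewhere allophone [s].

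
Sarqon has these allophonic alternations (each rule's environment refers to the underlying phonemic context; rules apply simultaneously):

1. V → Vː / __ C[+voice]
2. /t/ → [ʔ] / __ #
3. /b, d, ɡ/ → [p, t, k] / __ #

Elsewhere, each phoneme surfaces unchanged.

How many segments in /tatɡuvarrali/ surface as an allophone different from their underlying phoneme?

3

Segments that undergo a rule: /u/ → [uː] (rule 1); /a/ → [aː] (rule 1); /a/ → [aː] (rule 1).
All other segments surface unchanged.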